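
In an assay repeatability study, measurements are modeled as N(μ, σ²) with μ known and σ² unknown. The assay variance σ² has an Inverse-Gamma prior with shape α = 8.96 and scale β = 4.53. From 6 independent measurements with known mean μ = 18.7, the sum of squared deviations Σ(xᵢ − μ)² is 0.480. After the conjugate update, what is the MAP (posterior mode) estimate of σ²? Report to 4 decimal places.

With known mean μ and an Inverse-Gamma(α, β) prior on σ², the Normal likelihood is conjugate: posterior is Inv-Gamma(α + n/2, β + Σ(xᵢ−μ)²/2).
Posterior: Inv-Gamma(8.96 + 6/2, 4.53 + 0.480/2) = Inv-Gamma(11.96, 4.7700).
Mode = β/(α+1) = 4.7700/12.96 = 0.3681.

0.3681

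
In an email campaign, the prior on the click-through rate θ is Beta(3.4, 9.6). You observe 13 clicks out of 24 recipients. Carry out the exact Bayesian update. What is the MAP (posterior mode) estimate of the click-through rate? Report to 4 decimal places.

The Beta prior is conjugate to a Binomial/Bernoulli likelihood; the update adds successes to α and failures to β.
Posterior: Beta(α+k, β+n−k) = Beta(3.4+13, 9.6+11) = Beta(16.4, 20.6).
Mode of Beta(a,b) for a,b>1 is (a−1)/(a+b−2) = 15.4/35.0 = 0.4400.

0.4400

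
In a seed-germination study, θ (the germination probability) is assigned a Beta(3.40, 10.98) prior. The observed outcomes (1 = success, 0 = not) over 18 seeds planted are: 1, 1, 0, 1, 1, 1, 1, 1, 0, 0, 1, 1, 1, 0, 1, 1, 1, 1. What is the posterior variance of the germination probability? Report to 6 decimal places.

The Beta prior is conjugate to a Binomial/Bernoulli likelihood; the update adds successes to α and failures to β.
Posterior: Beta(α+k, β+n−k) = Beta(3.40+14, 10.98+4) = Beta(17.40, 14.98).
Var = αβ/((α+β)²(α+β+1)) = 17.40·14.98/(32.38²·33.38) = 0.007448.

0.007448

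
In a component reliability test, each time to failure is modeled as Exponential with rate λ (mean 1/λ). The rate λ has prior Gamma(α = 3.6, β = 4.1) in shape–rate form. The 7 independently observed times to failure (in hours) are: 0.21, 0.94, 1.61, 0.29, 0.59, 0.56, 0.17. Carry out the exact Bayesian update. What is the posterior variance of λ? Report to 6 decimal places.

With a Gamma(shape α, rate β) prior on the exponential rate λ, the posterior after n observations with total T = Σxᵢ is Gamma(α+n, β+T).
Sum of observations T = 4.37 hours; n = 7.
Posterior: Gamma(3.6+7, 4.1+4.37) = Gamma(10.6, 8.47).
Var = α/β² = 0.147754.

0.147754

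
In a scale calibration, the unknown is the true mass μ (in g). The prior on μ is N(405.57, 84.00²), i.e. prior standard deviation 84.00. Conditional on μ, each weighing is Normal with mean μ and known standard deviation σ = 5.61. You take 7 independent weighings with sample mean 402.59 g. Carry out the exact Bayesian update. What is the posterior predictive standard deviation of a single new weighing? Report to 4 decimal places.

For Normal data with known variance σ², a Normal(μ₀, σ₀²) prior on μ is conjugate. Posterior precision = 1/σ₀² + n/σ²; posterior mean is the precision-weighted average of μ₀ and x̄.
σ₀² = 84.00² = 7056, σ² = 5.61² = 31.4721; σ² + n·σ₀² = 31.4721 + 7·7056 = 49423.4721.
Posterior precision = 1/σ₀² + n/σ² = 1/7056 + 7/31.4721 = (σ² + n·σ₀²)/(σ₀²σ²) = 49423.4721/(7056·31.4721); posterior variance σₙ² = σ₀²σ²/(σ² + n·σ₀²) = 7056·31.4721/49423.4721 = 4.493151.
Predictive variance for one new observation = σₙ² + σ² = 7056·31.4721/49423.4721 + 31.4721 = σ²·(σ₀² + 49423.4721)/49423.4721 = 31.4721·56479.4721/49423.4721 = 35.965251; SD = √(31.4721·56479.4721/49423.4721) = 5.9971.

5.9971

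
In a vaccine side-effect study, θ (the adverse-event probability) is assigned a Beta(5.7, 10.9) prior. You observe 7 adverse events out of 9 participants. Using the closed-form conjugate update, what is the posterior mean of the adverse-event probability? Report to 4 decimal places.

0.4961

The Beta prior is conjugate to a Binomial/Bernoulli likelihood; the update adds successes to α and failures to β.
Posterior: Beta(α+k, β+n−k) = Beta(5.7+7, 10.9+2) = Beta(12.7, 12.9).
Posterior mean = α/(α+β) = 12.7/25.6 = 0.4961.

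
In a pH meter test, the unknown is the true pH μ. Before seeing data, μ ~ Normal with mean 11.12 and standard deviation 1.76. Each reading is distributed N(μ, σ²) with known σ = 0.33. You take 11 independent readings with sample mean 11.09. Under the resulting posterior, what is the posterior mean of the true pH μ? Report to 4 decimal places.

11.0901

For Normal data with known variance σ², a Normal(μ₀, σ₀²) prior on μ is conjugate. Posterior precision = 1/σ₀² + n/σ²; posterior mean is the precision-weighted average of μ₀ and x̄.
n·x̄ = 11·11.09 = 121.99.
σ₀² = 1.76² = 3.0976, σ² = 0.33² = 0.1089; σ² + n·σ₀² = 0.1089 + 11·3.0976 = 34.1825.
Posterior mean = (μ₀/σ₀² + n·x̄/σ²)/(1/σ₀² + n/σ²) = (σ²·μ₀ + σ₀²·n·x̄)/(σ² + n·σ₀²) = (0.1089·11.12 + 3.0976·121.99)/34.1825 = 379.087192/34.1825 = 11.0901.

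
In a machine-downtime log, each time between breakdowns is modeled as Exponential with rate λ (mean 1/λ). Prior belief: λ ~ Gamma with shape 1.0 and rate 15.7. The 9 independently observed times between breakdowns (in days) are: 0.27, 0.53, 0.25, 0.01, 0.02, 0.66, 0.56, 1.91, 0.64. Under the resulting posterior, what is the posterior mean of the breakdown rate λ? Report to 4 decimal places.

With a Gamma(shape α, rate β) prior on the exponential rate λ, the posterior after n observations with total T = Σxᵢ is Gamma(α+n, β+T).
Sum of observations T = 4.85 days; n = 9.
Posterior: Gamma(1.0+9, 15.7+4.85) = Gamma(10.0, 20.55).
Posterior mean of λ = α/β = 10.0/20.55 = 0.4866.

0.4866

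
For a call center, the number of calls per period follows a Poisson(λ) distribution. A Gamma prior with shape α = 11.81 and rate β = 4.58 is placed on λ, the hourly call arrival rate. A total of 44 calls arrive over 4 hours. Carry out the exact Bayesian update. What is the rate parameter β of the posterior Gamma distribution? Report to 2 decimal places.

8.58

With a Gamma(shape α, rate β) prior, the Poisson likelihood is conjugate: the posterior is Gamma(α + ΣXᵢ, β + n).
Posterior: Gamma(α+S, β+n) = Gamma(11.81+44, 4.58+4) = Gamma(55.81, 8.58).
Posterior β = 8.58.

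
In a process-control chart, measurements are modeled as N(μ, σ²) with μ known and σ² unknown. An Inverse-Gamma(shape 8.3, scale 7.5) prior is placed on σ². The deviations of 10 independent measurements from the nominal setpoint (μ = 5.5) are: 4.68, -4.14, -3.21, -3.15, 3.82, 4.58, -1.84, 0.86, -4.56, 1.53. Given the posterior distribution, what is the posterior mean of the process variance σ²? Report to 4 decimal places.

With known mean μ and an Inverse-Gamma(α, β) prior on σ², the Normal likelihood is conjugate: posterior is Inv-Gamma(α + n/2, β + Σ(xᵢ−μ)²/2).
Σ(xᵢ−μ)² = (4.68)² + (-4.14)² + (-3.21)² + (-3.15)² + (3.82)² + (4.58)² + (-1.84)² + (0.86)² + (-4.56)² + (1.53)² = 122.0971.
Posterior: Inv-Gamma(8.3 + 10/2, 7.5 + 122.0971/2) = Inv-Gamma(13.30, 68.54855).
E[σ²|data] = β/(α−1) = 68.54855/12.30 = 5.5731.

5.5731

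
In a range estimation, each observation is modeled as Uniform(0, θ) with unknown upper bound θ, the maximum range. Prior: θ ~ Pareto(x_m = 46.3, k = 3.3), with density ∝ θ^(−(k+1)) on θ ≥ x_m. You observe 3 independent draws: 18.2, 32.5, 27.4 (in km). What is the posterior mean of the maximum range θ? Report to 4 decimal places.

A Pareto(scale x_m, shape k) prior on the upper bound θ of Uniform(0, θ) is conjugate: posterior is Pareto(max(x_m, max xᵢ), k + n).
Sample maximum = 32.5; prior scale x_m = 46.3 → posterior scale = max = 46.3.
Posterior shape = 3.3 + 3 = 6.3.
E[θ|data] = k·x_m/(k−1) = 6.3·46.3/5.3 = 55.0358.

55.0358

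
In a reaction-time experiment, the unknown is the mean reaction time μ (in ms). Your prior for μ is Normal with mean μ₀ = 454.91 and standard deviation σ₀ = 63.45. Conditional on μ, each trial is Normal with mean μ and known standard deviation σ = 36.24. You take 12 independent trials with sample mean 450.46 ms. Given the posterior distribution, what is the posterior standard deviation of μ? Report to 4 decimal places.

For Normal data with known variance σ², a Normal(μ₀, σ₀²) prior on μ is conjugate. Posterior precision = 1/σ₀² + n/σ²; posterior mean is the precision-weighted average of μ₀ and x̄.
σ₀² = 63.45² = 4025.9025, σ² = 36.24² = 1313.3376; σ² + n·σ₀² = 1313.3376 + 12·4025.9025 = 49624.1676.
Posterior precision = 1/σ₀² + n/σ² = 1/4025.9025 + 12/1313.3376 = (σ² + n·σ₀²)/(σ₀²σ²) = 49624.1676/(4025.9025·1313.3376); posterior variance σₙ² = σ₀²σ²/(σ² + n·σ₀²) = 4025.9025·1313.3376/49624.1676 = 106.548268.
Posterior SD = √σₙ² = √(4025.9025·1313.3376/49624.1676) = 10.3222.

10.3222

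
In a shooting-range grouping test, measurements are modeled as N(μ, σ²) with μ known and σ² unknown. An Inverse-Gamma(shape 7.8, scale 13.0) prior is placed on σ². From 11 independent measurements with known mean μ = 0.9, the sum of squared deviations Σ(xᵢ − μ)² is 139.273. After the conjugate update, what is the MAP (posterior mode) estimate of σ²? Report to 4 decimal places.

With known mean μ and an Inverse-Gamma(α, β) prior on σ², the Normal likelihood is conjugate: posterior is Inv-Gamma(α + n/2, β + Σ(xᵢ−μ)²/2).
Posterior: Inv-Gamma(7.8 + 11/2, 13.0 + 139.273/2) = Inv-Gamma(13.30, 82.6365).
Mode = β/(α+1) = 82.6365/14.30 = 5.7788.

5.7788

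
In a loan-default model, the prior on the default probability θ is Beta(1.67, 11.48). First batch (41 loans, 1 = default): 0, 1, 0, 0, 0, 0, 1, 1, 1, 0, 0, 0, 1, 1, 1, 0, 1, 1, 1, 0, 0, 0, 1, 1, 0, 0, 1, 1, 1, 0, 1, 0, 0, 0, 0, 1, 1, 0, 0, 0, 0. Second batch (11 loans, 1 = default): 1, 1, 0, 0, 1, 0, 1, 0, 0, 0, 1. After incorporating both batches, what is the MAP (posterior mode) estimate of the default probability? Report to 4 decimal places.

The Beta prior is conjugate to a Binomial/Bernoulli likelihood; the update adds successes to α and failures to β.
After batch 1: Beta(1.67+18, 11.48+23) = Beta(19.67, 34.48).
After batch 2: Beta(19.67+5, 34.48+6) = Beta(24.67, 40.48).
Mode of Beta(a,b) for a,b>1 is (a−1)/(a+b−2) = 23.67/63.15 = 0.3748.

0.3748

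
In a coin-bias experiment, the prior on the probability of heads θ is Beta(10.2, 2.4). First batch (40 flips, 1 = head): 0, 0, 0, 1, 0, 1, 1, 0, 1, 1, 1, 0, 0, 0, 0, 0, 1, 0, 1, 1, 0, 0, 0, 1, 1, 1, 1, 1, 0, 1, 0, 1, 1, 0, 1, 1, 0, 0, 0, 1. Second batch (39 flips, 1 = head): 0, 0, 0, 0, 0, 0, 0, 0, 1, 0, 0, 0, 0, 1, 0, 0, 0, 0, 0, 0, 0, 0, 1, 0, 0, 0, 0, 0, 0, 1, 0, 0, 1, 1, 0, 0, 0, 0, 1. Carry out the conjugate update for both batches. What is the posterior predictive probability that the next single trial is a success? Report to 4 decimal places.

The Beta prior is conjugate to a Binomial/Bernoulli likelihood; the update adds successes to α and failures to β.
After batch 1: Beta(10.2+20, 2.4+20) = Beta(30.2, 22.4).
After batch 2: Beta(30.2+7, 22.4+32) = Beta(37.2, 54.4).
For a single future Bernoulli trial, P(success | data) = α/(α+β) = 0.4061.

0.4061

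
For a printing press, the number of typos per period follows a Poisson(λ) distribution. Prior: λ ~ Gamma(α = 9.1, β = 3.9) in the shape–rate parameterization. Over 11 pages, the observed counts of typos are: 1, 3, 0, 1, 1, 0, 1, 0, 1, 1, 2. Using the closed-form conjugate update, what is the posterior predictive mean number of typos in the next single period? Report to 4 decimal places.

With a Gamma(shape α, rate β) prior, the Poisson likelihood is conjugate: the posterior is Gamma(α + ΣXᵢ, β + n).
Sum of counts S = 11 over n = 11 pages.
Posterior: Gamma(α+S, β+n) = Gamma(9.1+11, 3.9+11) = Gamma(20.1, 14.9).
The predictive distribution for one future period is NegBinom with mean α/β = 1.3490.

1.3490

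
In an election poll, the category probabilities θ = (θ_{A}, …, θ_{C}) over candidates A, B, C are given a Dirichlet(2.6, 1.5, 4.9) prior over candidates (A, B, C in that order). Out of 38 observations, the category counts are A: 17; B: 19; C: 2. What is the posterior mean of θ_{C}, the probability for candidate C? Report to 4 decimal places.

The Dirichlet prior is conjugate to the Multinomial likelihood: each posterior αⱼ = prior αⱼ + observed count nⱼ.
Posterior concentration: (19.6, 20.5, 6.9), total = 47.0.
E[θ_{C}|data] = α_{C}/Σα = 6.9/47.0 = 0.1468.

0.1468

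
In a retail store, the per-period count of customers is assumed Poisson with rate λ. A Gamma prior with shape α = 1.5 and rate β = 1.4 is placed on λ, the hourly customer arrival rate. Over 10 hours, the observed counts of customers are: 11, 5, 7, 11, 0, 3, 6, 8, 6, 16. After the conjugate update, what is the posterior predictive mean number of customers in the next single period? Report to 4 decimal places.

With a Gamma(shape α, rate β) prior, the Poisson likelihood is conjugate: the posterior is Gamma(α + ΣXᵢ, β + n).
Sum of counts S = 73 over n = 10 hours.
Posterior: Gamma(α+S, β+n) = Gamma(1.5+73, 1.4+10) = Gamma(74.5, 11.4).
The predictive distribution for one future period is NegBinom with mean α/β = 6.5351.

6.5351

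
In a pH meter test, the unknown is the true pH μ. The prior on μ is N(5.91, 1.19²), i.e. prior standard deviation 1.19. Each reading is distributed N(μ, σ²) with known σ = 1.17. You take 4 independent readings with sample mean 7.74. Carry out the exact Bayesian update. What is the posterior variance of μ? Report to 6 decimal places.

For Normal data with known variance σ², a Normal(μ₀, σ₀²) prior on μ is conjugate. Posterior precision = 1/σ₀² + n/σ²; posterior mean is the precision-weighted average of μ₀ and x̄.
σ₀² = 1.19² = 1.4161, σ² = 1.17² = 1.3689; σ² + n·σ₀² = 1.3689 + 4·1.4161 = 7.0333.
Posterior precision = 1/σ₀² + n/σ² = 1/1.4161 + 4/1.3689 = (σ² + n·σ₀²)/(σ₀²σ²) = 7.0333/(1.4161·1.3689); posterior variance σₙ² = σ₀²σ²/(σ² + n·σ₀²) = 1.4161·1.3689/7.0333 = 0.275617.

0.275617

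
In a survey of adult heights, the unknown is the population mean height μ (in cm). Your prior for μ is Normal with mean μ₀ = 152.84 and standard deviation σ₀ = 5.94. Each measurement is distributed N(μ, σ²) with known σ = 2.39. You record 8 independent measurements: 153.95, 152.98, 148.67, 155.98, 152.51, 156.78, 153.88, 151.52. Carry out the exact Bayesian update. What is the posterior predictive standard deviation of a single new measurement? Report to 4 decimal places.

2.5322

For Normal data with known variance σ², a Normal(μ₀, σ₀²) prior on μ is conjugate. Posterior precision = 1/σ₀² + n/σ²; posterior mean is the precision-weighted average of μ₀ and x̄.
σ₀² = 5.94² = 35.2836, σ² = 2.39² = 5.7121; σ² + n·σ₀² = 5.7121 + 8·35.2836 = 287.9809.
Posterior precision = 1/σ₀² + n/σ² = 1/35.2836 + 8/5.7121 = (σ² + n·σ₀²)/(σ₀²σ²) = 287.9809/(35.2836·5.7121); posterior variance σₙ² = σ₀²σ²/(σ² + n·σ₀²) = 35.2836·5.7121/287.9809 = 0.699850.
Predictive variance for one new observation = σₙ² + σ² = 35.2836·5.7121/287.9809 + 5.7121 = σ²·(σ₀² + 287.9809)/287.9809 = 5.7121·323.2645/287.9809 = 6.411950; SD = √(5.7121·323.2645/287.9809) = 2.5322.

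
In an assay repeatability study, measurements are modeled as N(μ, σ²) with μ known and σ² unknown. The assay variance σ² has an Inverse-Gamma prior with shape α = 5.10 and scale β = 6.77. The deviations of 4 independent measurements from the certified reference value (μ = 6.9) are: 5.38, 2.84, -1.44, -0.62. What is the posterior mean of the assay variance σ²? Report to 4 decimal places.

With known mean μ and an Inverse-Gamma(α, β) prior on σ², the Normal likelihood is conjugate: posterior is Inv-Gamma(α + n/2, β + Σ(xᵢ−μ)²/2).
Σ(xᵢ−μ)² = (5.38)² + (2.84)² + (-1.44)² + (-0.62)² = 39.4680.
Posterior: Inv-Gamma(5.10 + 4/2, 6.77 + 39.4680/2) = Inv-Gamma(7.10, 26.50400).
E[σ²|data] = β/(α−1) = 26.50400/6.10 = 4.3449.

4.3449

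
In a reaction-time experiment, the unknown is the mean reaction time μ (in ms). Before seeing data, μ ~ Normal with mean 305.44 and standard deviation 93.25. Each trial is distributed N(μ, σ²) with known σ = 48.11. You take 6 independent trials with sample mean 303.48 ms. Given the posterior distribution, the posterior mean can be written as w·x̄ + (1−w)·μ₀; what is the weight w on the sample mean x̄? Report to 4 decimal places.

For Normal data with known variance σ², a Normal(μ₀, σ₀²) prior on μ is conjugate. Posterior precision = 1/σ₀² + n/σ²; posterior mean is the precision-weighted average of μ₀ and x̄.
σ₀² = 93.25² = 8695.5625, σ² = 48.11² = 2314.5721. Prior precision 1/σ₀² = 1/8695.5625; data precision n/σ² = 6/2314.5721.
w = (n/σ²)/(1/σ₀² + n/σ²) = n·σ₀²/(σ² + n·σ₀²) = 6·8695.5625/(2314.5721 + 6·8695.5625) = 52173.375/54487.9471 = 0.9575.

0.9575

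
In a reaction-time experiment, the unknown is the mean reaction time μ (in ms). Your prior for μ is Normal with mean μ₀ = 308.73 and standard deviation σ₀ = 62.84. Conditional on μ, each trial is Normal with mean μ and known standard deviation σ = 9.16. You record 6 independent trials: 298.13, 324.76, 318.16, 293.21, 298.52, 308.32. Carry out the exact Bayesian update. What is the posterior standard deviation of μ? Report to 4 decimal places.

For Normal data with known variance σ², a Normal(μ₀, σ₀²) prior on μ is conjugate. Posterior precision = 1/σ₀² + n/σ²; posterior mean is the precision-weighted average of μ₀ and x̄.
σ₀² = 62.84² = 3948.8656, σ² = 9.16² = 83.9056; σ² + n·σ₀² = 83.9056 + 6·3948.8656 = 23777.0992.
Posterior precision = 1/σ₀² + n/σ² = 1/3948.8656 + 6/83.9056 = (σ² + n·σ₀²)/(σ₀²σ²) = 23777.0992/(3948.8656·83.9056); posterior variance σₙ² = σ₀²σ²/(σ² + n·σ₀²) = 3948.8656·83.9056/23777.0992 = 13.934918.
Posterior SD = √σₙ² = √(3948.8656·83.9056/23777.0992) = 3.7330.

3.7330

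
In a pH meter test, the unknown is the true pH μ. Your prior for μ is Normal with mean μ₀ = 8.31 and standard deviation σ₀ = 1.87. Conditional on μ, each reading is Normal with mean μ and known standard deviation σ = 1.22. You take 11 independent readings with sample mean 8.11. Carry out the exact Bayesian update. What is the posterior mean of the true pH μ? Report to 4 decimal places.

For Normal data with known variance σ², a Normal(μ₀, σ₀²) prior on μ is conjugate. Posterior precision = 1/σ₀² + n/σ²; posterior mean is the precision-weighted average of μ₀ and x̄.
n·x̄ = 11·8.11 = 89.21.
σ₀² = 1.87² = 3.4969, σ² = 1.22² = 1.4884; σ² + n·σ₀² = 1.4884 + 11·3.4969 = 39.9543.
Posterior mean = (μ₀/σ₀² + n·x̄/σ²)/(1/σ₀² + n/σ²) = (σ²·μ₀ + σ₀²·n·x̄)/(σ² + n·σ₀²) = (1.4884·8.31 + 3.4969·89.21)/39.9543 = 324.327053/39.9543 = 8.1175.

8.1175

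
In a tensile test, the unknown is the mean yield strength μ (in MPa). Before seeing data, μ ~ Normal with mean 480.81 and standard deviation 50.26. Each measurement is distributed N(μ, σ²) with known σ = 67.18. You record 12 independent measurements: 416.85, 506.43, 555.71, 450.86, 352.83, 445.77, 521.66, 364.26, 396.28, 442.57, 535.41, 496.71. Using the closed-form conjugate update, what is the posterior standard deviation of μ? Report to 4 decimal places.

18.0930

For Normal data with known variance σ², a Normal(μ₀, σ₀²) prior on μ is conjugate. Posterior precision = 1/σ₀² + n/σ²; posterior mean is the precision-weighted average of μ₀ and x̄.
σ₀² = 50.26² = 2526.0676, σ² = 67.18² = 4513.1524; σ² + n·σ₀² = 4513.1524 + 12·2526.0676 = 34825.9636.
Posterior precision = 1/σ₀² + n/σ² = 1/2526.0676 + 12/4513.1524 = (σ² + n·σ₀²)/(σ₀²σ²) = 34825.9636/(2526.0676·4513.1524); posterior variance σₙ² = σ₀²σ²/(σ² + n·σ₀²) = 2526.0676·4513.1524/34825.9636 = 327.357146.
Posterior SD = √σₙ² = √(2526.0676·4513.1524/34825.9636) = 18.0930.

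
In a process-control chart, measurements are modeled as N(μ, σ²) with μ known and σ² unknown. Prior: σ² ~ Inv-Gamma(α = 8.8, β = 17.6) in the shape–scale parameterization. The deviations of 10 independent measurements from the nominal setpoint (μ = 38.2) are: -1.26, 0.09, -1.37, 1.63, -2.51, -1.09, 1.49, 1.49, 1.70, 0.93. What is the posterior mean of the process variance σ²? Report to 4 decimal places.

2.2271

With known mean μ and an Inverse-Gamma(α, β) prior on σ², the Normal likelihood is conjugate: posterior is Inv-Gamma(α + n/2, β + Σ(xᵢ−μ)²/2).
Σ(xᵢ−μ)² = (-1.26)² + (0.09)² + (-1.37)² + (1.63)² + (-2.51)² + (-1.09)² + (1.49)² + (1.49)² + (1.70)² + (0.93)² = 21.8128.
Posterior: Inv-Gamma(8.8 + 10/2, 17.6 + 21.8128/2) = Inv-Gamma(13.80, 28.50640).
E[σ²|data] = β/(α−1) = 28.50640/12.80 = 2.2271.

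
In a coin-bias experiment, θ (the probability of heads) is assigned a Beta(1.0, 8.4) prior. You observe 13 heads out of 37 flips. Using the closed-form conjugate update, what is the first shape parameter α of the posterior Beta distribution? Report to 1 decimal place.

14.0

The Beta prior is conjugate to a Binomial/Bernoulli likelihood; the update adds successes to α and failures to β.
Posterior: Beta(α+k, β+n−k) = Beta(1.0+13, 8.4+24) = Beta(14.0, 32.4).
Posterior α = 14.0.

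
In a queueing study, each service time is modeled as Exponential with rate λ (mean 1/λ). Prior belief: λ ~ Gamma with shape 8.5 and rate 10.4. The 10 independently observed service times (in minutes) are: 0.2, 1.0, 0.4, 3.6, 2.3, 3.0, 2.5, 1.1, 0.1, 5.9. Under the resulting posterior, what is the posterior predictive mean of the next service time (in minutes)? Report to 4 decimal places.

With a Gamma(shape α, rate β) prior on the exponential rate λ, the posterior after n observations with total T = Σxᵢ is Gamma(α+n, β+T).
Sum of observations T = 20.1 minutes; n = 10.
Posterior: Gamma(8.5+10, 10.4+20.1) = Gamma(18.5, 30.5).
The predictive distribution for the next observation is Lomax; its mean is β/(α−1) = 30.5/17.5 = 1.7429.

1.7429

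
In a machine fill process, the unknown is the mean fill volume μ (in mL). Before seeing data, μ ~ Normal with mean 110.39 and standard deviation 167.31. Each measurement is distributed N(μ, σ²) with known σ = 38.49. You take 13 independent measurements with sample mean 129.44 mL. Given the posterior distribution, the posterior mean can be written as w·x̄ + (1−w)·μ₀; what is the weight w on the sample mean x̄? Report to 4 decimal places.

0.9959

For Normal data with known variance σ², a Normal(μ₀, σ₀²) prior on μ is conjugate. Posterior precision = 1/σ₀² + n/σ²; posterior mean is the precision-weighted average of μ₀ and x̄.
σ₀² = 167.31² = 27992.6361, σ² = 38.49² = 1481.4801. Prior precision 1/σ₀² = 1/27992.6361; data precision n/σ² = 13/1481.4801.
w = (n/σ²)/(1/σ₀² + n/σ²) = n·σ₀²/(σ² + n·σ₀²) = 13·27992.6361/(1481.4801 + 13·27992.6361) = 363904.2693/365385.7494 = 0.9959.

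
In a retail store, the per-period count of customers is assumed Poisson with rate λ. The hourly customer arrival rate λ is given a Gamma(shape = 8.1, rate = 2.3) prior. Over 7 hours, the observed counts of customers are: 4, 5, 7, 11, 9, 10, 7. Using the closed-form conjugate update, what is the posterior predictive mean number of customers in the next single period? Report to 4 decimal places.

6.5699

With a Gamma(shape α, rate β) prior, the Poisson likelihood is conjugate: the posterior is Gamma(α + ΣXᵢ, β + n).
Sum of counts S = 53 over n = 7 hours.
Posterior: Gamma(α+S, β+n) = Gamma(8.1+53, 2.3+7) = Gamma(61.1, 9.3).
The predictive distribution for one future period is NegBinom with mean α/β = 6.5699.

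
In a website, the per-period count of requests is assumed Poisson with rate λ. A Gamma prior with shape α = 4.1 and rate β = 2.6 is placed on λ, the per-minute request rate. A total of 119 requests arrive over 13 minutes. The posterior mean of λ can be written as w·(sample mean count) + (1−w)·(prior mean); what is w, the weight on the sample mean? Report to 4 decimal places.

With a Gamma(shape α, rate β) prior, the Poisson likelihood is conjugate: the posterior is Gamma(α + ΣXᵢ, β + n).
Posterior mean = (α₀+S)/(β₀+n) = [n/(β₀+n)]·(S/n) + [β₀/(β₀+n)]·(α₀/β₀), so only n and β₀ enter the weight.
Weight on data w = n/(β₀+n) = 13/(2.6+13) = 13/15.6 = 0.8333.

0.8333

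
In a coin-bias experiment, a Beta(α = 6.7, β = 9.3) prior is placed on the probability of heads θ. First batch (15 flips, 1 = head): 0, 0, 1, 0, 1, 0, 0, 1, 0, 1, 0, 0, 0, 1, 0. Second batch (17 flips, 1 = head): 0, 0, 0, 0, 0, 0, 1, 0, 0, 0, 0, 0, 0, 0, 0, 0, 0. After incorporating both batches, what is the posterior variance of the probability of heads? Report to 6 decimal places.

0.003971

The Beta prior is conjugate to a Binomial/Bernoulli likelihood; the update adds successes to α and failures to β.
After batch 1: Beta(6.7+5, 9.3+10) = Beta(11.7, 19.3).
After batch 2: Beta(11.7+1, 19.3+16) = Beta(12.7, 35.3).
Var = αβ/((α+β)²(α+β+1)) = 12.7·35.3/(48.0²·49.0) = 0.003971.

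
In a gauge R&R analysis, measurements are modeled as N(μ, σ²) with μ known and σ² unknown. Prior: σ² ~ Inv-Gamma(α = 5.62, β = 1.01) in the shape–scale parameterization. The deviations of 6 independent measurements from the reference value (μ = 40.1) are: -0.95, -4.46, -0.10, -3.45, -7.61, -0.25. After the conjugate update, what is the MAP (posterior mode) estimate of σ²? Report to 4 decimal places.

4.8181

With known mean μ and an Inverse-Gamma(α, β) prior on σ², the Normal likelihood is conjugate: posterior is Inv-Gamma(α + n/2, β + Σ(xᵢ−μ)²/2).
Σ(xᵢ−μ)² = (-0.95)² + (-4.46)² + (-0.10)² + (-3.45)² + (-7.61)² + (-0.25)² = 90.6812.
Posterior: Inv-Gamma(5.62 + 6/2, 1.01 + 90.6812/2) = Inv-Gamma(8.62, 46.35060).
Mode = β/(α+1) = 46.35060/9.62 = 4.8181.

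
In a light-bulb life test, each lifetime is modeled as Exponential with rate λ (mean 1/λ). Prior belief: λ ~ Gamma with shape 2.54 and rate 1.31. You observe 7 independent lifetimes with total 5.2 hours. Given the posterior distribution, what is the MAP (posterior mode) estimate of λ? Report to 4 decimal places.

1.3118

With a Gamma(shape α, rate β) prior on the exponential rate λ, the posterior after n observations with total T = Σxᵢ is Gamma(α+n, β+T).
Posterior: Gamma(2.54+7, 1.31+5.2) = Gamma(9.54, 6.51).
Mode = (α−1)/β = 1.3118.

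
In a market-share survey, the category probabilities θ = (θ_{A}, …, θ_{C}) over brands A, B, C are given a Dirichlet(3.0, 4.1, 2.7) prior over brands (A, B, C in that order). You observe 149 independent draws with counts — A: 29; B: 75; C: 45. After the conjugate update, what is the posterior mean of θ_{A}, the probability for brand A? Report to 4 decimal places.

The Dirichlet prior is conjugate to the Multinomial likelihood: each posterior αⱼ = prior αⱼ + observed count nⱼ.
Posterior concentration: (32.0, 79.1, 47.7), total = 158.8.
E[θ_{A}|data] = α_{A}/Σα = 32.0/158.8 = 0.2015.

0.2015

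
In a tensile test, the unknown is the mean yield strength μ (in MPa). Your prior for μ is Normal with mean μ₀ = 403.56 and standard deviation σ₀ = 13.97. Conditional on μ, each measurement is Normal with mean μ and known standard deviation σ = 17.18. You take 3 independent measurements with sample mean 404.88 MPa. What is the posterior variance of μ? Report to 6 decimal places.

65.409848

For Normal data with known variance σ², a Normal(μ₀, σ₀²) prior on μ is conjugate. Posterior precision = 1/σ₀² + n/σ²; posterior mean is the precision-weighted average of μ₀ and x̄.
σ₀² = 13.97² = 195.1609, σ² = 17.18² = 295.1524; σ² + n·σ₀² = 295.1524 + 3·195.1609 = 880.6351.
Posterior precision = 1/σ₀² + n/σ² = 1/195.1609 + 3/295.1524 = (σ² + n·σ₀²)/(σ₀²σ²) = 880.6351/(195.1609·295.1524); posterior variance σₙ² = σ₀²σ²/(σ² + n·σ₀²) = 195.1609·295.1524/880.6351 = 65.409848.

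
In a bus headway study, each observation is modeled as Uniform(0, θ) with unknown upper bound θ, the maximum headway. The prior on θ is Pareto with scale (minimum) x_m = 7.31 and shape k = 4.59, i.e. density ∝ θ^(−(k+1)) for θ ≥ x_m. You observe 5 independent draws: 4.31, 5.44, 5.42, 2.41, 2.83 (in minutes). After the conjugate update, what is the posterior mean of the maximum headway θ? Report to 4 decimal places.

8.1610

A Pareto(scale x_m, shape k) prior on the upper bound θ of Uniform(0, θ) is conjugate: posterior is Pareto(max(x_m, max xᵢ), k + n).
Sample maximum = 5.44; prior scale x_m = 7.31 → posterior scale = max = 7.31.
Posterior shape = 4.59 + 5 = 9.59.
E[θ|data] = k·x_m/(k−1) = 9.59·7.31/8.59 = 8.1610.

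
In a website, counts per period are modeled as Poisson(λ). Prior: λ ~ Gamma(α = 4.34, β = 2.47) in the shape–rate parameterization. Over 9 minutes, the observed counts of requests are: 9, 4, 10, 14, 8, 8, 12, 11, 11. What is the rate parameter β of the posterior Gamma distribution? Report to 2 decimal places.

11.47

With a Gamma(shape α, rate β) prior, the Poisson likelihood is conjugate: the posterior is Gamma(α + ΣXᵢ, β + n).
Sum of counts S = 87 over n = 9 minutes.
Posterior: Gamma(α+S, β+n) = Gamma(4.34+87, 2.47+9) = Gamma(91.34, 11.47).
Posterior β = 11.47.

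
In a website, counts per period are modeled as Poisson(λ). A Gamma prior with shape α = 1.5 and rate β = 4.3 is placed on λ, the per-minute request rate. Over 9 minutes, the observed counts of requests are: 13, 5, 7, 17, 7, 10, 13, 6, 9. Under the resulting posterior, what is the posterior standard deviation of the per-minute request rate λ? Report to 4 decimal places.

With a Gamma(shape α, rate β) prior, the Poisson likelihood is conjugate: the posterior is Gamma(α + ΣXᵢ, β + n).
Sum of counts S = 87 over n = 9 minutes.
Posterior: Gamma(α+S, β+n) = Gamma(1.5+87, 4.3+9) = Gamma(88.5, 13.3).
SD = √α/β = √88.5/13.3 = 0.7073.

0.7073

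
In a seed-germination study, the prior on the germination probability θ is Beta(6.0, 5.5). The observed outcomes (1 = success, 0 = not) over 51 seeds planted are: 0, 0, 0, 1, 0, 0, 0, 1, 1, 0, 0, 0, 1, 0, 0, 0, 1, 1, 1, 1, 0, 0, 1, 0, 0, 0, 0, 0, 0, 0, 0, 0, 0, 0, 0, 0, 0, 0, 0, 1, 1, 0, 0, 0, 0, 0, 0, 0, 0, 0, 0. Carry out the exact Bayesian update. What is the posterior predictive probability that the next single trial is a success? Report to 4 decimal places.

0.2720

The Beta prior is conjugate to a Binomial/Bernoulli likelihood; the update adds successes to α and failures to β.
Posterior: Beta(α+k, β+n−k) = Beta(6.0+11, 5.5+40) = Beta(17.0, 45.5).
For a single future Bernoulli trial, P(success | data) = α/(α+β) = 0.2720.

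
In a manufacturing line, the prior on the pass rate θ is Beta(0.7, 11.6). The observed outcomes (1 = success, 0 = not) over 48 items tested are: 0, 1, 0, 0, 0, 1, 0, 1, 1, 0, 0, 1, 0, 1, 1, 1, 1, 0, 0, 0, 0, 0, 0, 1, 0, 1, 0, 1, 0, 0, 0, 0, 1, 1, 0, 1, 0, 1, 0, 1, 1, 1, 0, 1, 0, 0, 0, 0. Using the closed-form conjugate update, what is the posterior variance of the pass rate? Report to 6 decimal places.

0.003678

The Beta prior is conjugate to a Binomial/Bernoulli likelihood; the update adds successes to α and failures to β.
Posterior: Beta(α+k, β+n−k) = Beta(0.7+20, 11.6+28) = Beta(20.7, 39.6).
Var = αβ/((α+β)²(α+β+1)) = 20.7·39.6/(60.3²·61.3) = 0.003678.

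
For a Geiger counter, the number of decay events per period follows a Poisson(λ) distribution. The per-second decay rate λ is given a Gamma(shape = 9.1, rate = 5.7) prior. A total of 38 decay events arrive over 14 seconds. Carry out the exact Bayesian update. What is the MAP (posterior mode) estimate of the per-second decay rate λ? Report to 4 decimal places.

2.3401

With a Gamma(shape α, rate β) prior, the Poisson likelihood is conjugate: the posterior is Gamma(α + ΣXᵢ, β + n).
Posterior: Gamma(α+S, β+n) = Gamma(9.1+38, 5.7+14) = Gamma(47.1, 19.7).
Mode of Gamma(α,β) for α≥1 is (α−1)/β = 46.1/19.7 = 2.3401.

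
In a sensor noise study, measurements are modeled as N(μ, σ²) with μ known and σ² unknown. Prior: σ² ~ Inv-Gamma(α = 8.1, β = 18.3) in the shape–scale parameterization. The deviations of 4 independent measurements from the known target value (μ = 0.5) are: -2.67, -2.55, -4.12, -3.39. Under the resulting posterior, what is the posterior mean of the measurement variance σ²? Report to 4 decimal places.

4.3241

With known mean μ and an Inverse-Gamma(α, β) prior on σ², the Normal likelihood is conjugate: posterior is Inv-Gamma(α + n/2, β + Σ(xᵢ−μ)²/2).
Σ(xᵢ−μ)² = (-2.67)² + (-2.55)² + (-4.12)² + (-3.39)² = 42.0979.
Posterior: Inv-Gamma(8.1 + 4/2, 18.3 + 42.0979/2) = Inv-Gamma(10.10, 39.34895).
E[σ²|data] = β/(α−1) = 39.34895/9.10 = 4.3241.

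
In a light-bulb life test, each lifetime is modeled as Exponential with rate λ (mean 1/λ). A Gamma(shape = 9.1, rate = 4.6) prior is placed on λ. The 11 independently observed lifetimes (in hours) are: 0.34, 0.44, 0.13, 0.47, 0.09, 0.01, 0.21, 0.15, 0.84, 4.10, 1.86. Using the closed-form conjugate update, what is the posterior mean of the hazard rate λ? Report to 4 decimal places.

With a Gamma(shape α, rate β) prior on the exponential rate λ, the posterior after n observations with total T = Σxᵢ is Gamma(α+n, β+T).
Sum of observations T = 8.64 hours; n = 11.
Posterior: Gamma(9.1+11, 4.6+8.64) = Gamma(20.1, 13.24).
Posterior mean of λ = α/β = 20.1/13.24 = 1.5181.

1.5181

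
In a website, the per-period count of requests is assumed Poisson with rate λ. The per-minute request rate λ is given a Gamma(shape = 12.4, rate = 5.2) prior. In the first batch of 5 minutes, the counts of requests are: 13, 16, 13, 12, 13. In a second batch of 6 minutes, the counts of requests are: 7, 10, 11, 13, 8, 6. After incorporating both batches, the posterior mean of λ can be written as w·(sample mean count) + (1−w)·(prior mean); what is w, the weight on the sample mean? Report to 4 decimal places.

0.6790

With a Gamma(shape α, rate β) prior, the Poisson likelihood is conjugate: the posterior is Gamma(α + ΣXᵢ, β + n).
Total number of minutes: n = 5 + 6 = 11.
Posterior mean = (α₀+S)/(β₀+n) = [n/(β₀+n)]·(S/n) + [β₀/(β₀+n)]·(α₀/β₀), so only n and β₀ enter the weight.
Weight on data w = n/(β₀+n) = 11/(5.2+11) = 11/16.2 = 0.6790.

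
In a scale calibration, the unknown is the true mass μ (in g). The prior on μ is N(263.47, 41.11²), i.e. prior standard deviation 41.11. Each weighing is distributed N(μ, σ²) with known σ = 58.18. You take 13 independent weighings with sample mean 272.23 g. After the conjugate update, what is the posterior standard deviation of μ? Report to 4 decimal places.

15.0206

For Normal data with known variance σ², a Normal(μ₀, σ₀²) prior on μ is conjugate. Posterior precision = 1/σ₀² + n/σ²; posterior mean is the precision-weighted average of μ₀ and x̄.
σ₀² = 41.11² = 1690.0321, σ² = 58.18² = 3384.9124; σ² + n·σ₀² = 3384.9124 + 13·1690.0321 = 25355.3297.
Posterior precision = 1/σ₀² + n/σ² = 1/1690.0321 + 13/3384.9124 = (σ² + n·σ₀²)/(σ₀²σ²) = 25355.3297/(1690.0321·3384.9124); posterior variance σₙ² = σ₀²σ²/(σ² + n·σ₀²) = 1690.0321·3384.9124/25355.3297 = 225.617678.
Posterior SD = √σₙ² = √(1690.0321·3384.9124/25355.3297) = 15.0206.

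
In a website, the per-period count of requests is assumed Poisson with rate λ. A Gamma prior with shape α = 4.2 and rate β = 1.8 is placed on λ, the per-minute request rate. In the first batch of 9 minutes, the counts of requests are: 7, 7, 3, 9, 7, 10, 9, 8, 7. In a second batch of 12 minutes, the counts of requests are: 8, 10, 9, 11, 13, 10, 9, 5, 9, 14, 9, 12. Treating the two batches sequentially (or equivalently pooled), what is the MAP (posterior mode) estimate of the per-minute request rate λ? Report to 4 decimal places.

8.2982

With a Gamma(shape α, rate β) prior, the Poisson likelihood is conjugate: the posterior is Gamma(α + ΣXᵢ, β + n).
Batch 1: sum of counts S = 67 over n = 9 minutes.
After batch 1: Gamma(α+S, β+n) = Gamma(4.2+67, 1.8+9) = Gamma(71.2, 10.8).
Batch 2: sum of counts S = 119 over n = 12 minutes.
After batch 2: Gamma(α+S, β+n) = Gamma(71.2+119, 10.8+12) = Gamma(190.2, 22.8).
Mode of Gamma(α,β) for α≥1 is (α−1)/β = 189.2/22.8 = 8.2982.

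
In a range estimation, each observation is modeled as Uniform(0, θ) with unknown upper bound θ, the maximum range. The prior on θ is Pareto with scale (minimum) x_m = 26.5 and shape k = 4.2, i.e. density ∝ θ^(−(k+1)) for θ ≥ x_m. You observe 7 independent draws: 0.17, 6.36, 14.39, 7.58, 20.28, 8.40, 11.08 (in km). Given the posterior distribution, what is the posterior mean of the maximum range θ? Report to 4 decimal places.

29.0980

A Pareto(scale x_m, shape k) prior on the upper bound θ of Uniform(0, θ) is conjugate: posterior is Pareto(max(x_m, max xᵢ), k + n).
Sample maximum = 20.28; prior scale x_m = 26.5 → posterior scale = max = 26.50.
Posterior shape = 4.2 + 7 = 11.2.
E[θ|data] = k·x_m/(k−1) = 11.2·26.50/10.2 = 29.0980.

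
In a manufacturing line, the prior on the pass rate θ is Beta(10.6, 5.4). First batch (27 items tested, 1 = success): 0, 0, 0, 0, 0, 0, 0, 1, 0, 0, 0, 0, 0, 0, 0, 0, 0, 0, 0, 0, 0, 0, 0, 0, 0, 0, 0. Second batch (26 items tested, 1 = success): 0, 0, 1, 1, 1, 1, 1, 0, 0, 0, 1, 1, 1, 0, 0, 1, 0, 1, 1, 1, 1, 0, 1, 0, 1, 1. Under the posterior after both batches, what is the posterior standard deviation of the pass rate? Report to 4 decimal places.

0.0586

The Beta prior is conjugate to a Binomial/Bernoulli likelihood; the update adds successes to α and failures to β.
After batch 1: Beta(10.6+1, 5.4+26) = Beta(11.6, 31.4).
After batch 2: Beta(11.6+16, 31.4+10) = Beta(27.6, 41.4).
Var = αβ/((α+β)²(α+β+1)) = 27.6·41.4/(69.0²·70.0) = 0.00342857; SD = √0.00342857 = 0.0586.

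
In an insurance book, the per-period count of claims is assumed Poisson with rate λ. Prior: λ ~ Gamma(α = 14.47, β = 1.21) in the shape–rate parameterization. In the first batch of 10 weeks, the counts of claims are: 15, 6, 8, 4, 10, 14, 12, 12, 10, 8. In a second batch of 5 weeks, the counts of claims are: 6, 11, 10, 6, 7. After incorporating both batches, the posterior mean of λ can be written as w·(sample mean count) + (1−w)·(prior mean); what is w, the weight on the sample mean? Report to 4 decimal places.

0.9254

With a Gamma(shape α, rate β) prior, the Poisson likelihood is conjugate: the posterior is Gamma(α + ΣXᵢ, β + n).
Total number of weeks: n = 10 + 5 = 15.
Posterior mean = (α₀+S)/(β₀+n) = [n/(β₀+n)]·(S/n) + [β₀/(β₀+n)]·(α₀/β₀), so only n and β₀ enter the weight.
Weight on data w = n/(β₀+n) = 15/(1.21+15) = 15/16.21 = 0.9254.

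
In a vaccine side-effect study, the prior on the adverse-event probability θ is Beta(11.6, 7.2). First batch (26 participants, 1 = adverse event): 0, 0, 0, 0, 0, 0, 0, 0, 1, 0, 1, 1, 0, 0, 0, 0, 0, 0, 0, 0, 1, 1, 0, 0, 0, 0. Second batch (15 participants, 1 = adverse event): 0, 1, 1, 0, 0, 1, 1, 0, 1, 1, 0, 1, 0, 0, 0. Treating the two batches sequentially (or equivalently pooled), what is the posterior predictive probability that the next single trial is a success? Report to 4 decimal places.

The Beta prior is conjugate to a Binomial/Bernoulli likelihood; the update adds successes to α and failures to β.
After batch 1: Beta(11.6+5, 7.2+21) = Beta(16.6, 28.2).
After batch 2: Beta(16.6+7, 28.2+8) = Beta(23.6, 36.2).
For a single future Bernoulli trial, P(success | data) = α/(α+β) = 0.3946.

0.3946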